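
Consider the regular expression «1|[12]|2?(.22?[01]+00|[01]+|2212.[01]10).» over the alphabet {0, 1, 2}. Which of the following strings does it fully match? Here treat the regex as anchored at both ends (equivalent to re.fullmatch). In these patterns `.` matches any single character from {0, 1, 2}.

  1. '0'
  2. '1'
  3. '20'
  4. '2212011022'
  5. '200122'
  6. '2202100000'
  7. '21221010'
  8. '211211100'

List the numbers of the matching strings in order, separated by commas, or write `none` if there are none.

2

1 → no match
2 → match
3 → no match
4 → no match
5 → no match
6 → no match
7 → no match
8 → no match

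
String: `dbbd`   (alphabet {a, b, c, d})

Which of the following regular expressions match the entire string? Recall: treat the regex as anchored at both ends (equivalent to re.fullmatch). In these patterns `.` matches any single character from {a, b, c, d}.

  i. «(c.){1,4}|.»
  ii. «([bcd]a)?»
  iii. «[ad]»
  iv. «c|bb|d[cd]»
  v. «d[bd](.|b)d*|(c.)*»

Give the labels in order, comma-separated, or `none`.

v

i → no match
ii → no match
iii → no match
iv → no match
v → match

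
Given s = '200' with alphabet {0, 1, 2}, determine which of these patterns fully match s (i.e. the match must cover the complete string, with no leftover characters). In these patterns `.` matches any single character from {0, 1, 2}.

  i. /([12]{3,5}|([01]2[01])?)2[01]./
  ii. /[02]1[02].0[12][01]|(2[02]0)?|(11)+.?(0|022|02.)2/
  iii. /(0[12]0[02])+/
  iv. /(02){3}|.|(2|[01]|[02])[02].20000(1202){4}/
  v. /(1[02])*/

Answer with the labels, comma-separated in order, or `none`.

i → match
ii → match
iii → no match — must start with '0'
iv → no match
v → no match

i, ii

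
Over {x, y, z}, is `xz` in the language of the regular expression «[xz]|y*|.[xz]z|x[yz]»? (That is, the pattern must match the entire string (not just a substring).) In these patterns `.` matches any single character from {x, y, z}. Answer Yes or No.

Yes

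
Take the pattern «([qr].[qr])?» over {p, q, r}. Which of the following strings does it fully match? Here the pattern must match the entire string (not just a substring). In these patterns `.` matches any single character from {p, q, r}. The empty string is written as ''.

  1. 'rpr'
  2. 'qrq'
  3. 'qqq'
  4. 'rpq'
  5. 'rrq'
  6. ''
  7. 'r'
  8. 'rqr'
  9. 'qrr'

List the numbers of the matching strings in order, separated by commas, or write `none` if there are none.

1 → match
2 → match
3 → match
4 → match
5 → match
6 → match
7 → no match
8 → match
9 → match

1, 2, 3, 4, 5, 6, 8, 9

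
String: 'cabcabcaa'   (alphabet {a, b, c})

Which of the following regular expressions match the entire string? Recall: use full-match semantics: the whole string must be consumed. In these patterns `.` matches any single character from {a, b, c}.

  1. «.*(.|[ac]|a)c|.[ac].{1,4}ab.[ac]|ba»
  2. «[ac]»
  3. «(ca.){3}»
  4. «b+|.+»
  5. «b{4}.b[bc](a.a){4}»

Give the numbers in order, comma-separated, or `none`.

1 → no match
2 → no match
3 → match
4 → match
5 → no match — must start with 'b'

3, 4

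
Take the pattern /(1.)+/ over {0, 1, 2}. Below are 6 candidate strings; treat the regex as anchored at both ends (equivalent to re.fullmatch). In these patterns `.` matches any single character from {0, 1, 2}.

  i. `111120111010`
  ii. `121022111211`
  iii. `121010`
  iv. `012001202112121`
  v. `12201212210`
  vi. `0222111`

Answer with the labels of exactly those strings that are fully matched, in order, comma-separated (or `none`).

i → no match
ii → no match
iii → match
iv → no match — must start with `1`
v → no match
vi → no match — must start with `1`

iii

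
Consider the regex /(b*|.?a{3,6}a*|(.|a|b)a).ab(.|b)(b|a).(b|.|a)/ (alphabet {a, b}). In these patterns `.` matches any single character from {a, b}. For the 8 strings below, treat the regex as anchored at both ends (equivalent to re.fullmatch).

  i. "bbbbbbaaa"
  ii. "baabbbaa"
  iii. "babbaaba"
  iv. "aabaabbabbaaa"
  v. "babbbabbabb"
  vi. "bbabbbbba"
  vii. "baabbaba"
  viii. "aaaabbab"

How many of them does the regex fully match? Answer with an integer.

2

i. "bbbbbbaaa" → no match
ii. "baabbbaa" → match
iii. "babbaaba" → no match
iv → no match
v. "babbbabbabb" → no match
vi. "bbabbbbba" → no match
vii. "baabbaba" → match
viii. "aaaabbab" → no match
Total matched: 2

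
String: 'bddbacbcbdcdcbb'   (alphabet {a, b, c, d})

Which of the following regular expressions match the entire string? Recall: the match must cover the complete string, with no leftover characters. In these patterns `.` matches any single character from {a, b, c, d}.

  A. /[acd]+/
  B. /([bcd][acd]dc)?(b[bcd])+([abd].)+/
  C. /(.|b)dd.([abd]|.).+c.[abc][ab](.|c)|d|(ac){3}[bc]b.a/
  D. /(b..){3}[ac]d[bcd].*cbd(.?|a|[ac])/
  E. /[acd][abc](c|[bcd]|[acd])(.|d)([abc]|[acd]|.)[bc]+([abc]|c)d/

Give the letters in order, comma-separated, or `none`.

A → no match
B → no match
C → match
D → no match
E → no match — must end with 'd'

C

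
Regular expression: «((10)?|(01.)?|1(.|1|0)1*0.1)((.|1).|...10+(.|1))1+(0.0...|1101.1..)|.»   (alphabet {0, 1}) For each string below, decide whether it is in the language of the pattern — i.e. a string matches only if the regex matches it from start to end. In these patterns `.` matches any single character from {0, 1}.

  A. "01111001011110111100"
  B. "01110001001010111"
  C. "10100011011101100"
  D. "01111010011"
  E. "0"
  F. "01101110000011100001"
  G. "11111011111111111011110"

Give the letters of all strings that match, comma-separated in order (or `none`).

D, E, G

A → no match
B → no match
C → no match
D → match
E → match
F → no match
G → match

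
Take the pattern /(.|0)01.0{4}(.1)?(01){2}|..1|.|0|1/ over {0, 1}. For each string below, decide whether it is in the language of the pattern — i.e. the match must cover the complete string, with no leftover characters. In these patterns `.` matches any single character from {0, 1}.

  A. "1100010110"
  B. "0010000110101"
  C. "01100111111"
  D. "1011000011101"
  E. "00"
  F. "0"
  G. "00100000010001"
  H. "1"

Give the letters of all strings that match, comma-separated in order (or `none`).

A → no match
B → no match
C → no match
D → no match
E → no match
F → match
G → no match
H → match

F, H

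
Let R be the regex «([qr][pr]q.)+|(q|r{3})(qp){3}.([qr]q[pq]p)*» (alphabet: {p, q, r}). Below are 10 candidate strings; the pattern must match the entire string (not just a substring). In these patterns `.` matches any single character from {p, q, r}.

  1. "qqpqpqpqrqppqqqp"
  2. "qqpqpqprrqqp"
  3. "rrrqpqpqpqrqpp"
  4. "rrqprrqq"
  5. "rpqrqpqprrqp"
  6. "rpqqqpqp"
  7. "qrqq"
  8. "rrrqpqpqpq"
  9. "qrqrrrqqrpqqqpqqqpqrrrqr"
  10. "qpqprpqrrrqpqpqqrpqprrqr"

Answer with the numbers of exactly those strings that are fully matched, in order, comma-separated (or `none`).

1 → match
2 → match
3 → match
4 → match
5 → match
6 → match
7 → match
8 → match
9 → match
10 → match

1, 2, 3, 4, 5, 6, 7, 8, 9, 10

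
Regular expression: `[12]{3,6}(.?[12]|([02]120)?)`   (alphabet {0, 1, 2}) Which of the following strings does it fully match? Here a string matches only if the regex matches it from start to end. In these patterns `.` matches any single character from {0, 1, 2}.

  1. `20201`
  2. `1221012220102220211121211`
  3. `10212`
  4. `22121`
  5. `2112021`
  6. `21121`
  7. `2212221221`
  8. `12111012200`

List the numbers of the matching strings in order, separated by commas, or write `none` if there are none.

1 → no match
2 → no match
3 → no match
4 → match
5 → no match
6 → match
7 → no match
8 → no match

4, 6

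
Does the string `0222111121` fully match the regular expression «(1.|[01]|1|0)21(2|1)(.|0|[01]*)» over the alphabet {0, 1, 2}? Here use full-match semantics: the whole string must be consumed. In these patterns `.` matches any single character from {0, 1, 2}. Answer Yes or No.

No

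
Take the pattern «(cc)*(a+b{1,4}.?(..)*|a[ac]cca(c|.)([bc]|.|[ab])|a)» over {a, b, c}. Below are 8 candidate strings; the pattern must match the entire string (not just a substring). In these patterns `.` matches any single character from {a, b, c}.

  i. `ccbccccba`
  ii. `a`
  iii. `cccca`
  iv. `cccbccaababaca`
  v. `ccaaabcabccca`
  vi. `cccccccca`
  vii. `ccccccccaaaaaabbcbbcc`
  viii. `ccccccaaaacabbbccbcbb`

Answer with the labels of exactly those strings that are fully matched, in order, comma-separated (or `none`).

ii, iii, v, vi, vii

i → no match
ii → match
iii → match
iv → no match
v → match
vi → match
vii → match
viii → no match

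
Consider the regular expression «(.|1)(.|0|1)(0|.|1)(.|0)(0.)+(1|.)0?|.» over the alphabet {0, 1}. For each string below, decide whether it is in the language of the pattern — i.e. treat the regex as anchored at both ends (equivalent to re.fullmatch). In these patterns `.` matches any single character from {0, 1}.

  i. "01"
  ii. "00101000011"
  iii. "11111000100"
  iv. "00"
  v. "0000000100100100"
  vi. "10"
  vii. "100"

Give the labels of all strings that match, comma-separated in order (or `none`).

none

i → no match
ii → no match
iii → no match
iv → no match
v → no match
vi → no match
vii → no match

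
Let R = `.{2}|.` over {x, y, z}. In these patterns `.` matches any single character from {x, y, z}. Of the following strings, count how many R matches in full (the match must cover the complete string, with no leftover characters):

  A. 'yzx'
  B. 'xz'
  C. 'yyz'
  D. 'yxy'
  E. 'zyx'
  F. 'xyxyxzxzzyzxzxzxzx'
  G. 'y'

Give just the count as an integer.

A → no match
B → match
C → no match
D → no match
E → no match
F → no match
G → match
Total matched: 2

2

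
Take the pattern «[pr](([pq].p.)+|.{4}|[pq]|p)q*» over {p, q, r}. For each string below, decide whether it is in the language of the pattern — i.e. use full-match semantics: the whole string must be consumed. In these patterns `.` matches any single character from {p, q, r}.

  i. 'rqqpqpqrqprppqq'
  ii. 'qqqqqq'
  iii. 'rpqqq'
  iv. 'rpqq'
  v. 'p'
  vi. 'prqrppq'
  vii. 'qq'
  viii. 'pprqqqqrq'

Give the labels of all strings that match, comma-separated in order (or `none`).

iii, iv

i → no match
ii → no match
iii → match
iv → match
v → no match
vi → no match
vii → no match
viii → no match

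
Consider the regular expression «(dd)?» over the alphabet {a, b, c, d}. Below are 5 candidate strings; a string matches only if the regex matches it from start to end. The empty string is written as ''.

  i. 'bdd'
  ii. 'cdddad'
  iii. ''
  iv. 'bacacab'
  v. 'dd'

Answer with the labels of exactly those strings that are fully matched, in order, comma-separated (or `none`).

iii, v

i → no match
ii → no match
iii → match
iv → no match
v → match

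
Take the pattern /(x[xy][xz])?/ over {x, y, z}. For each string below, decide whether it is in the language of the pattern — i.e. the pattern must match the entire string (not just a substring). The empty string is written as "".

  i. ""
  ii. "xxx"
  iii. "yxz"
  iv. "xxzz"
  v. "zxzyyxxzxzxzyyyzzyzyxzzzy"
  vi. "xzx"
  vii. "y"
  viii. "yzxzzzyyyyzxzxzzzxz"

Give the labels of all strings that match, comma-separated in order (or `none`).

i → match
ii → match
iii → no match
iv → no match
v → no match
vi → no match
vii → no match
viii → no match

i, ii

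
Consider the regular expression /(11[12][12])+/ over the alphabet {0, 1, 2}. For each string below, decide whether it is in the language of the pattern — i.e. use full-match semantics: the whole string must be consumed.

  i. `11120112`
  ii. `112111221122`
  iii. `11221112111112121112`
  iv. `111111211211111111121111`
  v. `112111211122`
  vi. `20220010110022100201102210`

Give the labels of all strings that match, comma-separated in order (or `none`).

ii, v

i → no match
ii → match
iii → no match
iv → no match
v → match
vi → no match — must start with `11`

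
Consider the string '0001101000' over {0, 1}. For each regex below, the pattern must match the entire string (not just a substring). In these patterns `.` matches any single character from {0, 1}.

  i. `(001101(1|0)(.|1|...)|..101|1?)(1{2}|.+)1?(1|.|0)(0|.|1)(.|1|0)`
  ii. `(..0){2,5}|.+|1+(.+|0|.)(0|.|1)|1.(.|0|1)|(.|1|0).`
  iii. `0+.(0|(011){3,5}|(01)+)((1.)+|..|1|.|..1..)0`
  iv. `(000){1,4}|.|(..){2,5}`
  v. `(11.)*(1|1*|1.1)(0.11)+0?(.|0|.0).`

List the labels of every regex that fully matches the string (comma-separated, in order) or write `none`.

i, ii, iii, iv

i → match
ii → match
iii → match
iv → match
v → no match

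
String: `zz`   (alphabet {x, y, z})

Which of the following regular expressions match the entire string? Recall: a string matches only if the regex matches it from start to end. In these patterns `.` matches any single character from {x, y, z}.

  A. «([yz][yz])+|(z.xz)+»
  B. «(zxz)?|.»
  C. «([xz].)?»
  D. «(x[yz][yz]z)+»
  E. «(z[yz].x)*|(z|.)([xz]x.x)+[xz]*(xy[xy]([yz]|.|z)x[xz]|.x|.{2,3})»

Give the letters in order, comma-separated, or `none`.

A, C

A → match
B → no match
C → match
D → no match — must start with `x`
E → no match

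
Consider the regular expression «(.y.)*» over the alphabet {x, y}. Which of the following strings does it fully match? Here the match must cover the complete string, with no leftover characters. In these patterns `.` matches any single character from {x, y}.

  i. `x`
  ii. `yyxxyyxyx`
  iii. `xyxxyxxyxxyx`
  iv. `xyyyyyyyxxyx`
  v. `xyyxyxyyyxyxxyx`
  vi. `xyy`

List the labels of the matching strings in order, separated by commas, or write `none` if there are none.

ii, iii, iv, v, vi

i. `x` → no match
ii. `yyxxyyxyx` → match
iii. `xyxxyxxyxxyx` → match
iv. `xyyyyyyyxxyx` → match
v → match
vi. `xyy` → match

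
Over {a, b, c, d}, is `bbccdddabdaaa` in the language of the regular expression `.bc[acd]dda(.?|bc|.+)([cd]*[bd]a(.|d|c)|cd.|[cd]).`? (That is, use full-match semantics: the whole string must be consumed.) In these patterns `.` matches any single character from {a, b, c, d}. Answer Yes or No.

No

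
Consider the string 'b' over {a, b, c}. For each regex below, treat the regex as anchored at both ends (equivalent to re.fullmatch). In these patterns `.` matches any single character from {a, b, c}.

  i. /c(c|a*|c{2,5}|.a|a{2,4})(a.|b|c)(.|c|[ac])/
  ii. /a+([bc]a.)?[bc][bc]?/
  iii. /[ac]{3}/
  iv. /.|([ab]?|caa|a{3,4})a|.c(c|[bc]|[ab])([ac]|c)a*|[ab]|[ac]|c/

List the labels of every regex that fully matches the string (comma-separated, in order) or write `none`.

iv

i → no match — must start with 'c'
ii → no match — must start with 'a'
iii → no match
iv → match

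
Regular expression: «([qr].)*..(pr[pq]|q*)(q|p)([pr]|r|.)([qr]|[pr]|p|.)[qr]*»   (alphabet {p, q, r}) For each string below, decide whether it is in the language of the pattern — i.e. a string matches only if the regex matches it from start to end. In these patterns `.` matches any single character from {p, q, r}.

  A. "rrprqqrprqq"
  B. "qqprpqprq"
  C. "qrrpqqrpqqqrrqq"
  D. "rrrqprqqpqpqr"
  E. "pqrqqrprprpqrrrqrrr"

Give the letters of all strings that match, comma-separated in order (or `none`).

A, B, C, D

A → match
B → match
C → match
D → match
E → no match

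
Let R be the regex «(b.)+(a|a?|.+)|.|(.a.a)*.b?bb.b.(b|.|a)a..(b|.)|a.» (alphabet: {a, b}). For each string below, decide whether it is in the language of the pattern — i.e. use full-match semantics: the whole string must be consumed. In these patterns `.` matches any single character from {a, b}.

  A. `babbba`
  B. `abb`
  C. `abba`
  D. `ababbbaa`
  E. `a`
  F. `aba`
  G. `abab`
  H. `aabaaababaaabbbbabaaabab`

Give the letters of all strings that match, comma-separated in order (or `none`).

A → match
B → no match
C → no match
D → no match
E → match
F → no match
G → no match
H → match

A, E, H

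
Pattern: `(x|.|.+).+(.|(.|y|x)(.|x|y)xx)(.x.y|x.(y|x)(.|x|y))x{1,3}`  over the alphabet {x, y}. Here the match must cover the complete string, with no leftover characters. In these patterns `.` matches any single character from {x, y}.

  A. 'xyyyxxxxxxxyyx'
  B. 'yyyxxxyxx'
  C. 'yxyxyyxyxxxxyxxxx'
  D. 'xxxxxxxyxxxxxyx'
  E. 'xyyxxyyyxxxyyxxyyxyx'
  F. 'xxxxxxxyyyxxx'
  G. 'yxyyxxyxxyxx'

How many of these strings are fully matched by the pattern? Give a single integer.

A → match
B → match
C → match
D → match
E → no match
F → match
G → match
Total matched: 6

6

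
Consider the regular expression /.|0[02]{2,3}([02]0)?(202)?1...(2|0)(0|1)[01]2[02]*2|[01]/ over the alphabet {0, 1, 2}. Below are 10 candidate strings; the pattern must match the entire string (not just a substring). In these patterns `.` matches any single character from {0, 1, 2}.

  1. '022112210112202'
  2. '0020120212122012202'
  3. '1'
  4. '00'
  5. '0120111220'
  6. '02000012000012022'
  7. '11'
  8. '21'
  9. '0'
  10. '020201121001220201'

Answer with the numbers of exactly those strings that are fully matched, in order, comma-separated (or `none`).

3, 6, 9

1 → no match
2 → no match
3 → match
4 → no match
5 → no match
6 → match
7 → no match
8 → no match
9 → match
10 → no match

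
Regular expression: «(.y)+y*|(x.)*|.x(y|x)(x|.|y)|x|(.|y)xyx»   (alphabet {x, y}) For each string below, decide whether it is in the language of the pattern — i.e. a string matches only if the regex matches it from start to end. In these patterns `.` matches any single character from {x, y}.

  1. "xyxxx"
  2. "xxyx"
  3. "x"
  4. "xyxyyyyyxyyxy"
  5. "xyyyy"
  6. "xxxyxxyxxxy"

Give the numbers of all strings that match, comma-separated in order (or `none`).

2, 3, 5

1 → no match
2 → match
3 → match
4 → no match
5 → match
6 → no match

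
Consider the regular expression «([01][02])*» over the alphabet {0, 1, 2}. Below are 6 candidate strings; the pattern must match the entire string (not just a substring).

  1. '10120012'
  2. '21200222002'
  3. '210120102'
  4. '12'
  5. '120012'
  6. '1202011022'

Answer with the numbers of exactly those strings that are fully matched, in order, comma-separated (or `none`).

1, 4, 5

1 → match
2 → no match
3 → no match
4 → match
5 → match
6 → no match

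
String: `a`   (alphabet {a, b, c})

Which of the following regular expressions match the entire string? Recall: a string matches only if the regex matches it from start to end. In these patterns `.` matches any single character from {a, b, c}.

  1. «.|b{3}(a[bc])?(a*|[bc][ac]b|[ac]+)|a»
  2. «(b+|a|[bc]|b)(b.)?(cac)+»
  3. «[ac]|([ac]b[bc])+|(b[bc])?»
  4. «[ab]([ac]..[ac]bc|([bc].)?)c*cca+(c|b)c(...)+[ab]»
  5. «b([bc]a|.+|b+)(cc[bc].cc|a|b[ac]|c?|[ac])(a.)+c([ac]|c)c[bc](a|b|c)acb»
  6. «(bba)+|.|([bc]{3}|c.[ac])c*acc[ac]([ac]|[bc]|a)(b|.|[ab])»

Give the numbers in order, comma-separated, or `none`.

1 → match
2 → no match — must end with `cac`
3 → match
4 → no match
5 → no match — must start with `b`
6 → match

1, 3, 6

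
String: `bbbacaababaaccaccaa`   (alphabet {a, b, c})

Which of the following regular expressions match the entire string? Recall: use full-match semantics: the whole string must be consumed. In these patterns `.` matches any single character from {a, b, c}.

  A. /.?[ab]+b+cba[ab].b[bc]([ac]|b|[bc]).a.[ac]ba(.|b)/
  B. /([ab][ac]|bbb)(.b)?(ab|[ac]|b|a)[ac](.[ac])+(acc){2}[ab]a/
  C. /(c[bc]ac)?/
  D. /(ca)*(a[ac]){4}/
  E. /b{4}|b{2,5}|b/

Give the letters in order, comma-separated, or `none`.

A → no match
B → match
C → no match
D → no match
E → no match — must end with `b`

B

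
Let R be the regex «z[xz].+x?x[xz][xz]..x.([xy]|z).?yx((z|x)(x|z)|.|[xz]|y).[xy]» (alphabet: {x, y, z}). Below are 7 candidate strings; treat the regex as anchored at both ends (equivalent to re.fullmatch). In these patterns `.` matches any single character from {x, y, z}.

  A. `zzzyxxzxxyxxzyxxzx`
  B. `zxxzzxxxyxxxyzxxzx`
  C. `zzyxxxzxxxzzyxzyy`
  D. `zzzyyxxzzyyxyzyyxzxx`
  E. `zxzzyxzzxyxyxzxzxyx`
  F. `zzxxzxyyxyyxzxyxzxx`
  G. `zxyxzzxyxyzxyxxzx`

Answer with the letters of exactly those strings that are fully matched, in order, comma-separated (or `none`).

A → match
B → no match
C → match
D → match
E → no match
F → no match
G → match

A, C, D, G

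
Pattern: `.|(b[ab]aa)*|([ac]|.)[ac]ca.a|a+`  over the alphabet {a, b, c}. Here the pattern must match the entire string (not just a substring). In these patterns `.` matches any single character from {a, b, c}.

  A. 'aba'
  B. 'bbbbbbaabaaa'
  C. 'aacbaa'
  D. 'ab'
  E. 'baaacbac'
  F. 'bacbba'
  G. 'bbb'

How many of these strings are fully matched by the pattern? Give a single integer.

0

A → no match
B → no match
C → no match
D → no match
E → no match
F → no match
G → no match
Total matched: 0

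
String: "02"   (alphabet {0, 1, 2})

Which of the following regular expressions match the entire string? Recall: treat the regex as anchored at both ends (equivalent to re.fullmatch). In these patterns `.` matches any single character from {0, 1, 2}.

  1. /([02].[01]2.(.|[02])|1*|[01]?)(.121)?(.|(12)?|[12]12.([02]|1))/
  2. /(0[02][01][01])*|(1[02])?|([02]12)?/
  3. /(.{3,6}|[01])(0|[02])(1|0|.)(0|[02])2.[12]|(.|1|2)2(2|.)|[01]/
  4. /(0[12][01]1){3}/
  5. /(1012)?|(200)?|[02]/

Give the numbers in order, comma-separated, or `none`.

1

1 → match
2 → no match
3 → no match
4 → no match — must end with "1"
5 → no match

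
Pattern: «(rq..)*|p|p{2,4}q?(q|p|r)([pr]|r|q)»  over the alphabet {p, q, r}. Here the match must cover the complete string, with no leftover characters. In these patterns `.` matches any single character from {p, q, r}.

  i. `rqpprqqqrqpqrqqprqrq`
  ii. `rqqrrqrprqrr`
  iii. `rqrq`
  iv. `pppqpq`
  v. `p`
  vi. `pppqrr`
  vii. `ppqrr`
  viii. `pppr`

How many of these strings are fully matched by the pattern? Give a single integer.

8

i → match
ii → match
iii → match
iv → match
v → match
vi → match
vii → match
viii → match
Total matched: 8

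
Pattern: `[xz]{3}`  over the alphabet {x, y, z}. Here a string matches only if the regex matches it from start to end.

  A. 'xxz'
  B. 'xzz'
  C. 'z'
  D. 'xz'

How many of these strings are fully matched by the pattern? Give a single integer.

A → match
B → match
C → no match
D → no match
Total matched: 2

2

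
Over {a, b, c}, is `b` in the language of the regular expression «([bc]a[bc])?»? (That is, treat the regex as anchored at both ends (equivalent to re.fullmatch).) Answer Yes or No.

No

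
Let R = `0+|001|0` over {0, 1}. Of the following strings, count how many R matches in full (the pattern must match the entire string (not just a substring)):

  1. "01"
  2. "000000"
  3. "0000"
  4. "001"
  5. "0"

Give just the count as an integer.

4

1 → no match
2 → match
3 → match
4 → match
5 → match
Total matched: 4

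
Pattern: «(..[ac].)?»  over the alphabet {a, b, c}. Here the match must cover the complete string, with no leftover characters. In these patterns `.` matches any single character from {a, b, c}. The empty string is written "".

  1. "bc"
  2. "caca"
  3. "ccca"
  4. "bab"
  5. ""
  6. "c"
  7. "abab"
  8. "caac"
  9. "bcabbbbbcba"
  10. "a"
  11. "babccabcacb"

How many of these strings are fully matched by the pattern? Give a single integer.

5

1 → no match
2 → match
3 → match
4 → no match
5 → match
6 → no match
7 → match
8 → match
9 → no match
10 → no match
11 → no match
Total matched: 5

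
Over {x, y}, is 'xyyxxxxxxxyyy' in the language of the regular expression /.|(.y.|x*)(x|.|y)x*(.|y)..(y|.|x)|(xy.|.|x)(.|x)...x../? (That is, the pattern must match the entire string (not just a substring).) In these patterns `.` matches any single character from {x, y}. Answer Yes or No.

Yes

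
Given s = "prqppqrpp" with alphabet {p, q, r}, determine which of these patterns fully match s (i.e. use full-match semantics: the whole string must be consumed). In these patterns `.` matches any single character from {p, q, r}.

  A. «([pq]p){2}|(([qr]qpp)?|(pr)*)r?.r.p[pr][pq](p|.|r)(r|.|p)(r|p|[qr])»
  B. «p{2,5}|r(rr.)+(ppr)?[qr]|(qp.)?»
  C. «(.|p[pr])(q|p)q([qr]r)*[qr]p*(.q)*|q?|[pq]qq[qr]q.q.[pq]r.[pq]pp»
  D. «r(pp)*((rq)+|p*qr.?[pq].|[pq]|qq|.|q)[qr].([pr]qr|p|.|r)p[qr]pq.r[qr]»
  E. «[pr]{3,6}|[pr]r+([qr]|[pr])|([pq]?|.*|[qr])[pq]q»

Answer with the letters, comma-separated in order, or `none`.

A → match
B → no match
C → no match
D → no match — must start with "r"
E → no match

A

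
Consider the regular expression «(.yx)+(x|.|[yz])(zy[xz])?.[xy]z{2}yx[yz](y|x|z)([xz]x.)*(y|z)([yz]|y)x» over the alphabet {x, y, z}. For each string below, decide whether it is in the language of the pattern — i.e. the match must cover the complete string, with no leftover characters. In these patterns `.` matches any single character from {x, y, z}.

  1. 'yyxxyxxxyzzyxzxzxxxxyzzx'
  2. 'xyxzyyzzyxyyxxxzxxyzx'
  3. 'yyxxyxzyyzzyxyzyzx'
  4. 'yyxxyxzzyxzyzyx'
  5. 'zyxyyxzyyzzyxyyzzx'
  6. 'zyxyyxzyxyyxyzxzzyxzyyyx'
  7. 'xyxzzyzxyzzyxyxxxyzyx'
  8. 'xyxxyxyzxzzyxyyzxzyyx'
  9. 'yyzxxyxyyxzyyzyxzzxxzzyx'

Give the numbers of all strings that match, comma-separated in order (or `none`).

1 → match
2 → match
3 → match
4 → match
5 → match
6 → match
7 → match
8 → match
9 → no match

1, 2, 3, 4, 5, 6, 7, 8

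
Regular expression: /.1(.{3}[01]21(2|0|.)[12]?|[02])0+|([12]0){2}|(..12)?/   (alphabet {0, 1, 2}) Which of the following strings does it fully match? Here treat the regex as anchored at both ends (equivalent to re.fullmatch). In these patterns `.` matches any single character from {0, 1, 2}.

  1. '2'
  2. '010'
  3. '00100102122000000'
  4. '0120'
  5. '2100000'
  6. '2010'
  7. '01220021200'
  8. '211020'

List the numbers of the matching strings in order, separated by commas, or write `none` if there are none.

4, 5, 6, 7

1. '2' → no match
2. '010' → no match
3 → no match
4. '0120' → match
5. '2100000' → match
6. '2010' → match
7. '01220021200' → match
8. '211020' → no match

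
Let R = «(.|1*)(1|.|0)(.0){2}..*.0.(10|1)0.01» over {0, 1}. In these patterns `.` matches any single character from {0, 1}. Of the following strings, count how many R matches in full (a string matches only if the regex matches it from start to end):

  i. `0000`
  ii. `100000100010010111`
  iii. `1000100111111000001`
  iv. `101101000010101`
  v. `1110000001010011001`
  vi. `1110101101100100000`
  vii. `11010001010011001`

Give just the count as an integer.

0

i → no match — must end with `01`
ii → no match — must end with `01`
iii → no match
iv → no match
v → no match
vi → no match — must end with `01`
vii → no match
Total matched: 0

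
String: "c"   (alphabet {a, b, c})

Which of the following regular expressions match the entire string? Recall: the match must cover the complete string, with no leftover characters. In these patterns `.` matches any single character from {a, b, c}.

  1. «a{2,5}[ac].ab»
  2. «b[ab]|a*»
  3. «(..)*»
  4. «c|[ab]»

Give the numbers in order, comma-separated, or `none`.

4

1 → no match — must start with "a"
2 → no match
3 → no match
4 → match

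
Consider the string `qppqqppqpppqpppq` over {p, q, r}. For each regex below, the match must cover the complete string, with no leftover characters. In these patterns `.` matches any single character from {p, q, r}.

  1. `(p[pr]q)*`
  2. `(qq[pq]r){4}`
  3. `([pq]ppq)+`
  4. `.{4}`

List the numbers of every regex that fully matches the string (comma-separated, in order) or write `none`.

1 → no match
2 → no match — must start with `qq`
3 → match
4 → no match

3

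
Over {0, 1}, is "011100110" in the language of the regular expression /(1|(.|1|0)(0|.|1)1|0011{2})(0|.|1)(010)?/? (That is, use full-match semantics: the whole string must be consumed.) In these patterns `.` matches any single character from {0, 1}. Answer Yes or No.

No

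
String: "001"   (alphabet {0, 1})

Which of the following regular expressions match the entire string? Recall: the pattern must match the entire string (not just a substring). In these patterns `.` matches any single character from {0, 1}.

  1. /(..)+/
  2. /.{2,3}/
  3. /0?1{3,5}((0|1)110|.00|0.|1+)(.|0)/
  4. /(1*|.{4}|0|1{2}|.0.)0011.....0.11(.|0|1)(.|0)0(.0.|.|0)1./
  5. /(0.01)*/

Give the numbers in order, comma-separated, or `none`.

1 → no match
2 → match
3 → no match
4 → no match
5 → no match

2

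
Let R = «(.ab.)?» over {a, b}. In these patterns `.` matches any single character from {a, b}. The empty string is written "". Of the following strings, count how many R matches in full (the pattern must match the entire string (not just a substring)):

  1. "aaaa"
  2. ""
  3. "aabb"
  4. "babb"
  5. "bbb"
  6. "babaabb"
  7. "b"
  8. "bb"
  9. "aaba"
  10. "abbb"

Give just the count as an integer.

1. "aaaa" → no match
2. "" → match
3. "aabb" → match
4. "babb" → match
5. "bbb" → no match
6. "babaabb" → no match
7. "b" → no match
8. "bb" → no match
9. "aaba" → match
10. "abbb" → no match
Total matched: 4

4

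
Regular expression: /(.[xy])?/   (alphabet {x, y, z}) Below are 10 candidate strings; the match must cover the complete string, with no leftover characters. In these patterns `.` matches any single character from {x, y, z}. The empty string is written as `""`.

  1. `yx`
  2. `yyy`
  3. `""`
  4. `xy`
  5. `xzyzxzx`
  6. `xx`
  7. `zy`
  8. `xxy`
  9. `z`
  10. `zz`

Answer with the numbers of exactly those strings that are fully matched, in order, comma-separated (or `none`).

1, 3, 4, 6, 7

1 → match
2 → no match
3 → match
4 → match
5 → no match
6 → match
7 → match
8 → no match
9 → no match
10 → no match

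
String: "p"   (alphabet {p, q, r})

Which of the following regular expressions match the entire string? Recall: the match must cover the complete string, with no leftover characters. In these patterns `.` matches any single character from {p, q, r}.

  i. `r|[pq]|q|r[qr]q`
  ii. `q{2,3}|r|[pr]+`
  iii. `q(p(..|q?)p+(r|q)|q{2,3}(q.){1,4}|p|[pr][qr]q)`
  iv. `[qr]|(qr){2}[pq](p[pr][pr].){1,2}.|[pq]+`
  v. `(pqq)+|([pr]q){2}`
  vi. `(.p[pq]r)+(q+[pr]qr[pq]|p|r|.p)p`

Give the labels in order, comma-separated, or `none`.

i → match
ii → match
iii → no match — must start with "q"
iv → match
v → no match
vi → no match

i, ii, iv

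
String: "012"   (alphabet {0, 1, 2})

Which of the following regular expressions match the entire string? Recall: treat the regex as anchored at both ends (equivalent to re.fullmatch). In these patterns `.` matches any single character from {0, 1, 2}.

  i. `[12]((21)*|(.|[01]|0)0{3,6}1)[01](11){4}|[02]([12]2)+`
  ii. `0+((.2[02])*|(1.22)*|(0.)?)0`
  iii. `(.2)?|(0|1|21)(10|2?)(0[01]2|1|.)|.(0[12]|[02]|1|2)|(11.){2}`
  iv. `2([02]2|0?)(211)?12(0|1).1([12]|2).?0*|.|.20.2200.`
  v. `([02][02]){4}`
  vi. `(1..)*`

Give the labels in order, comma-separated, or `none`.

i → match
ii → no match — must end with "0"
iii → no match
iv → no match
v → no match
vi → no match

i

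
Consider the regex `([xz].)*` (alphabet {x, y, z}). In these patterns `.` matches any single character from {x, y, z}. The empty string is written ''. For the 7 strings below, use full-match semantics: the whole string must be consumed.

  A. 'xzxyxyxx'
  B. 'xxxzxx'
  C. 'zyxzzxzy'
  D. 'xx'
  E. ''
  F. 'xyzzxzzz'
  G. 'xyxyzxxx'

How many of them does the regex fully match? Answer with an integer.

A → match
B → match
C → match
D → match
E → match
F → match
G → match
Total matched: 7

7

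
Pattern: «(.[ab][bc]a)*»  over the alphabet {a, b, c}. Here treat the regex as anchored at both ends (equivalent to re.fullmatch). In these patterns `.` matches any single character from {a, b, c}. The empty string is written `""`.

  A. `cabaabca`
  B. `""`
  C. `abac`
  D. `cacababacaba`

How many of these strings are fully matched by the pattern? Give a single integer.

A → match
B → match
C → no match
D → match
Total matched: 3

3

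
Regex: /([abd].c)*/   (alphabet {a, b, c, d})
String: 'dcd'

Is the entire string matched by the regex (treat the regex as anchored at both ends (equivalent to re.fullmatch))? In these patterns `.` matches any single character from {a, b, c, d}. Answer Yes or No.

No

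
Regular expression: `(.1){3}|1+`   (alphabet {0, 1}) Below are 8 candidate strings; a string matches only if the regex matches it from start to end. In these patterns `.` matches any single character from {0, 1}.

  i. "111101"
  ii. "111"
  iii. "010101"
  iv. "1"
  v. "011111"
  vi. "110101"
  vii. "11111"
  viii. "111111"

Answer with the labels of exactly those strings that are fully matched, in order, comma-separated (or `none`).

i → match
ii → match
iii → match
iv → match
v → match
vi → match
vii → match
viii → match

i, ii, iii, iv, v, vi, vii, viii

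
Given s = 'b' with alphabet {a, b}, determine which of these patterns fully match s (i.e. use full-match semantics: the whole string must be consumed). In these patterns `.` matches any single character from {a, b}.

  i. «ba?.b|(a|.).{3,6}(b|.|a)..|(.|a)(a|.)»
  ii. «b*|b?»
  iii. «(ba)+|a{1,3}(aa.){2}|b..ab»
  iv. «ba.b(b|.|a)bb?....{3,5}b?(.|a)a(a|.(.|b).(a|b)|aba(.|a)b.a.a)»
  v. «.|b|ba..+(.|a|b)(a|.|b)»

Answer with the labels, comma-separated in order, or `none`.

i → no match
ii → match
iii → no match
iv → no match — must start with 'ba'
v → match

ii, v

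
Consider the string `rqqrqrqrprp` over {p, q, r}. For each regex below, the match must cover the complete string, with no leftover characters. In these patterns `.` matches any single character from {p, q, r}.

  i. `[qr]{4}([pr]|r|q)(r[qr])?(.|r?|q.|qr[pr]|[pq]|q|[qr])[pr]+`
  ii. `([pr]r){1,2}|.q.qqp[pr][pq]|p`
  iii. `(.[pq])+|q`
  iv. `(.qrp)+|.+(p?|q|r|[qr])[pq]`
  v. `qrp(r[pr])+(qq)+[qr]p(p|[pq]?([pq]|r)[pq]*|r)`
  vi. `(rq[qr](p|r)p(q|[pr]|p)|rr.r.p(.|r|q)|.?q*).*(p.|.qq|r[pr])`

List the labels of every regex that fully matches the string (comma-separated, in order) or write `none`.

i, iv, vi

i → match
ii → no match
iii → no match
iv → match
v → no match — must start with `qrpr`
vi → match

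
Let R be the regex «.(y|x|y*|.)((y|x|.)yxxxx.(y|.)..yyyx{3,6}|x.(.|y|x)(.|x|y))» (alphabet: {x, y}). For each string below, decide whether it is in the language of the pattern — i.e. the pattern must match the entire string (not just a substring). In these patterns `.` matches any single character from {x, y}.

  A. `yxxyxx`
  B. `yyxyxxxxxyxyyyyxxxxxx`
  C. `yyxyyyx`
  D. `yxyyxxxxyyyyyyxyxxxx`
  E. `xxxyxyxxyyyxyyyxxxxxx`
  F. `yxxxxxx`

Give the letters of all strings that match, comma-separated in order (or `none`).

A, B

A → match
B → match
C → no match
D → no match
E → no match
F → no match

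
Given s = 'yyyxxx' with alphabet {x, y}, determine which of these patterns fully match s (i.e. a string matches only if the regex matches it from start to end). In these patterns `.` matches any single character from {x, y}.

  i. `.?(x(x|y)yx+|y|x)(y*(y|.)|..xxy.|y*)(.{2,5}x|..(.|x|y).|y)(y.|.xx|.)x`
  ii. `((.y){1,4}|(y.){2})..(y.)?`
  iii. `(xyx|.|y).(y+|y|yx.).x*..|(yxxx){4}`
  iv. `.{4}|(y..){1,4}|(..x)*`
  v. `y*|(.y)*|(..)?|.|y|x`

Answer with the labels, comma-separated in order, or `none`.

i, ii, iii

i → match
ii → match
iii → match
iv → no match
v → no match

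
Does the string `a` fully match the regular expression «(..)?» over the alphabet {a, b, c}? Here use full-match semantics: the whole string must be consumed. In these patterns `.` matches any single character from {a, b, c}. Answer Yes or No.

No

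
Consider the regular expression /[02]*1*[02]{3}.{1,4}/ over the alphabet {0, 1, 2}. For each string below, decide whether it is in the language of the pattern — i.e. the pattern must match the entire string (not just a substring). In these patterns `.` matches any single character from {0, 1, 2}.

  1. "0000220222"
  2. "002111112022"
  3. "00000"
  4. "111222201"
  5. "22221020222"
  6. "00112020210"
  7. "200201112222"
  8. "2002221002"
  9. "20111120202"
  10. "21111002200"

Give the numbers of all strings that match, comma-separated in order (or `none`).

1, 2, 3, 4, 5, 6, 7, 8, 9, 10

1 → match
2 → match
3 → match
4 → match
5 → match
6 → match
7 → match
8 → match
9 → match
10 → match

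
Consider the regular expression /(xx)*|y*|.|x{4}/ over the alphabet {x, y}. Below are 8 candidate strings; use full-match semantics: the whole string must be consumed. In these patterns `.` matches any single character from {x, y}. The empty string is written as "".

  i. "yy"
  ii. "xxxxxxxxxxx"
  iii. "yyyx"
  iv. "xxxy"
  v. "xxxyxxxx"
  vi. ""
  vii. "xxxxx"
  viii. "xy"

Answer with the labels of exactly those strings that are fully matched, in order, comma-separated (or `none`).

i → match
ii → no match
iii → no match
iv → no match
v → no match
vi → match
vii → no match
viii → no match

i, vi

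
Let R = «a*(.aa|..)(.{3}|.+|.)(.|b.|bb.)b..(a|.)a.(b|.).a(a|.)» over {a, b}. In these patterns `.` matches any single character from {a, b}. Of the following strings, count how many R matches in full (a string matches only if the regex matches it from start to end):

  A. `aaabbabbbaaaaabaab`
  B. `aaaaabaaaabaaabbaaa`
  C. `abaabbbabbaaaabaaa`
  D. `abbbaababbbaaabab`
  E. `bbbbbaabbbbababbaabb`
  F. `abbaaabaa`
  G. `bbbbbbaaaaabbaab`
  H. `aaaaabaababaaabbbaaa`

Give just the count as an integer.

2

A → match
B → no match
C → match
D → no match
E → no match
F → no match
G → no match
H → no match
Total matched: 2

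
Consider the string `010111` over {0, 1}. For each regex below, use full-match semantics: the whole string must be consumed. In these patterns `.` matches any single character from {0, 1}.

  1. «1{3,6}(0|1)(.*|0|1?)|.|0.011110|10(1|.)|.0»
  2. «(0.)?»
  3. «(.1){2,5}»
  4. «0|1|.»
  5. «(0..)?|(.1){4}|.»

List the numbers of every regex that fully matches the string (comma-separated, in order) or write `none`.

1 → no match
2 → no match
3 → match
4 → no match
5 → no match

3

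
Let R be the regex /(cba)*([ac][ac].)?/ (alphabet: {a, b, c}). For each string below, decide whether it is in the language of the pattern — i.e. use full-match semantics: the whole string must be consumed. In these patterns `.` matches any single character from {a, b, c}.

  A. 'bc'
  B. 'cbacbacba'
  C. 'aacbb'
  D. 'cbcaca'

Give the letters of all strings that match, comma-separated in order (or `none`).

B

A → no match
B → match
C → no match
D → no match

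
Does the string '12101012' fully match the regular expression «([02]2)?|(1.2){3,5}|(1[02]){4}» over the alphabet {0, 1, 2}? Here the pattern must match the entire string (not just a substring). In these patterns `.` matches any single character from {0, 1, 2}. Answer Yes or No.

Yes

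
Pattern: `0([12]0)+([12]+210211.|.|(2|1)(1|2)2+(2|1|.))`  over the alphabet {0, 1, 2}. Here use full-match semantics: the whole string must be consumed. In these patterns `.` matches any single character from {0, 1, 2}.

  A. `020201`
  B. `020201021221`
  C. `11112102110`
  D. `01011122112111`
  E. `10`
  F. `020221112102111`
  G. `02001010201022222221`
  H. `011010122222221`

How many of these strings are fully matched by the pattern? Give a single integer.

3

A → match
B → match
C → no match — must start with `0`
D → no match
E → no match — must start with `0`
F → match
G → no match
H → no match
Total matched: 3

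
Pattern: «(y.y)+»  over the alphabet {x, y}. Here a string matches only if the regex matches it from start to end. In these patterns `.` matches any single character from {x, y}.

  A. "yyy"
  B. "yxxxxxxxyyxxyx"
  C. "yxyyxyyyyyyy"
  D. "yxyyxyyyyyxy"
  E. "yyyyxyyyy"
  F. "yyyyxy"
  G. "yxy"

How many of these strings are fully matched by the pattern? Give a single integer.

A → match
B → no match — must end with "y"
C → match
D → match
E → match
F → match
G → match
Total matched: 6

6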